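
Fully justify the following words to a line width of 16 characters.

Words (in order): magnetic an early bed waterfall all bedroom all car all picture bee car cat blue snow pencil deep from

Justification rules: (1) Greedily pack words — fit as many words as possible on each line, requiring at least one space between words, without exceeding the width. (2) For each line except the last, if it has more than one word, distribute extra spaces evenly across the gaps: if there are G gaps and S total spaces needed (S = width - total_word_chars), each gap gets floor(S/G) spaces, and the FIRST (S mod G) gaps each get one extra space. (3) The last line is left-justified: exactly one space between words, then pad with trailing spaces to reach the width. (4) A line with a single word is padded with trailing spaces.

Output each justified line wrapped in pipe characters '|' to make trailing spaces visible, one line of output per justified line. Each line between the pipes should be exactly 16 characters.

Line 1: ['magnetic', 'an'] (min_width=11, slack=5)
Line 2: ['early', 'bed'] (min_width=9, slack=7)
Line 3: ['waterfall', 'all'] (min_width=13, slack=3)
Line 4: ['bedroom', 'all', 'car'] (min_width=15, slack=1)
Line 5: ['all', 'picture', 'bee'] (min_width=15, slack=1)
Line 6: ['car', 'cat', 'blue'] (min_width=12, slack=4)
Line 7: ['snow', 'pencil', 'deep'] (min_width=16, slack=0)
Line 8: ['from'] (min_width=4, slack=12)

Answer: |magnetic      an|
|early        bed|
|waterfall    all|
|bedroom  all car|
|all  picture bee|
|car   cat   blue|
|snow pencil deep|
|from            |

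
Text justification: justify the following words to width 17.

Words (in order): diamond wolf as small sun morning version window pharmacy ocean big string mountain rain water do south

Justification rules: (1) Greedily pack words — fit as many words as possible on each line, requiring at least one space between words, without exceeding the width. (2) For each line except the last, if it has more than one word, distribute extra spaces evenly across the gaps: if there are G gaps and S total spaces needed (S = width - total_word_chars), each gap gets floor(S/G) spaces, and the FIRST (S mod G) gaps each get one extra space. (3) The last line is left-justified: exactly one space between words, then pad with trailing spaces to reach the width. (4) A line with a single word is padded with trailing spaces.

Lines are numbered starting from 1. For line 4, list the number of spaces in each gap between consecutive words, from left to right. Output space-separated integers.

Answer: 4

Derivation:
Line 1: ['diamond', 'wolf', 'as'] (min_width=15, slack=2)
Line 2: ['small', 'sun', 'morning'] (min_width=17, slack=0)
Line 3: ['version', 'window'] (min_width=14, slack=3)
Line 4: ['pharmacy', 'ocean'] (min_width=14, slack=3)
Line 5: ['big', 'string'] (min_width=10, slack=7)
Line 6: ['mountain', 'rain'] (min_width=13, slack=4)
Line 7: ['water', 'do', 'south'] (min_width=14, slack=3)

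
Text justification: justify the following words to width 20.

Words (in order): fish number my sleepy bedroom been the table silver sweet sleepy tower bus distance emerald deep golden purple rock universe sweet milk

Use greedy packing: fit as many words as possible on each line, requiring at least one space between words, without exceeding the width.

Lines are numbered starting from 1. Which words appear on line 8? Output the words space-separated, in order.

Line 1: ['fish', 'number', 'my'] (min_width=14, slack=6)
Line 2: ['sleepy', 'bedroom', 'been'] (min_width=19, slack=1)
Line 3: ['the', 'table', 'silver'] (min_width=16, slack=4)
Line 4: ['sweet', 'sleepy', 'tower'] (min_width=18, slack=2)
Line 5: ['bus', 'distance', 'emerald'] (min_width=20, slack=0)
Line 6: ['deep', 'golden', 'purple'] (min_width=18, slack=2)
Line 7: ['rock', 'universe', 'sweet'] (min_width=19, slack=1)
Line 8: ['milk'] (min_width=4, slack=16)

Answer: milk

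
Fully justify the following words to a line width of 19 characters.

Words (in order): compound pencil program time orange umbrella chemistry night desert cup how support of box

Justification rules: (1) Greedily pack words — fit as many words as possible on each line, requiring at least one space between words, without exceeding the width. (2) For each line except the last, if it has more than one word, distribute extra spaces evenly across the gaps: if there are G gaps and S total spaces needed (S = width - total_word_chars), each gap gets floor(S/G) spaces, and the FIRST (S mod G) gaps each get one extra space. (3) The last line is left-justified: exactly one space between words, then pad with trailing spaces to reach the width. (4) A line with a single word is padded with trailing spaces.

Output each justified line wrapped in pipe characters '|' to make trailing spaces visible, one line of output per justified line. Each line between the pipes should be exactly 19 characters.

Answer: |compound     pencil|
|program time orange|
|umbrella  chemistry|
|night   desert  cup|
|how support of box |

Derivation:
Line 1: ['compound', 'pencil'] (min_width=15, slack=4)
Line 2: ['program', 'time', 'orange'] (min_width=19, slack=0)
Line 3: ['umbrella', 'chemistry'] (min_width=18, slack=1)
Line 4: ['night', 'desert', 'cup'] (min_width=16, slack=3)
Line 5: ['how', 'support', 'of', 'box'] (min_width=18, slack=1)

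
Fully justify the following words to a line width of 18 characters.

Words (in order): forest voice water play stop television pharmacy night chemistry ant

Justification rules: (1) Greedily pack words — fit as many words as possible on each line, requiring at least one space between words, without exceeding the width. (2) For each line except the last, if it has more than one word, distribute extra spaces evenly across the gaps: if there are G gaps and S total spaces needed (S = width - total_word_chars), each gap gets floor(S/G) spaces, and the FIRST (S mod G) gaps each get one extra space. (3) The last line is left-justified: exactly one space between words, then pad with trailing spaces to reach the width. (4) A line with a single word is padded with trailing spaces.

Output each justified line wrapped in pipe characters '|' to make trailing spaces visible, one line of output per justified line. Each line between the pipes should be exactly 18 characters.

Answer: |forest voice water|
|play          stop|
|television        |
|pharmacy     night|
|chemistry ant     |

Derivation:
Line 1: ['forest', 'voice', 'water'] (min_width=18, slack=0)
Line 2: ['play', 'stop'] (min_width=9, slack=9)
Line 3: ['television'] (min_width=10, slack=8)
Line 4: ['pharmacy', 'night'] (min_width=14, slack=4)
Line 5: ['chemistry', 'ant'] (min_width=13, slack=5)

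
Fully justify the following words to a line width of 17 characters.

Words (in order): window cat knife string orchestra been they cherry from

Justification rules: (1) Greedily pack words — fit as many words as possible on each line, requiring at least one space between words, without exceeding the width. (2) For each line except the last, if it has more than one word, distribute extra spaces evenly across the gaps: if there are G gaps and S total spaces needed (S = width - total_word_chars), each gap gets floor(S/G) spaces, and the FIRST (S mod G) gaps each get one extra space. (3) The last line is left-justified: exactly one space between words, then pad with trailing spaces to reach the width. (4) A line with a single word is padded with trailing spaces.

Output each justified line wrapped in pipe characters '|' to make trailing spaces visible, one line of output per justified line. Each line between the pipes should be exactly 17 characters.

Line 1: ['window', 'cat', 'knife'] (min_width=16, slack=1)
Line 2: ['string', 'orchestra'] (min_width=16, slack=1)
Line 3: ['been', 'they', 'cherry'] (min_width=16, slack=1)
Line 4: ['from'] (min_width=4, slack=13)

Answer: |window  cat knife|
|string  orchestra|
|been  they cherry|
|from             |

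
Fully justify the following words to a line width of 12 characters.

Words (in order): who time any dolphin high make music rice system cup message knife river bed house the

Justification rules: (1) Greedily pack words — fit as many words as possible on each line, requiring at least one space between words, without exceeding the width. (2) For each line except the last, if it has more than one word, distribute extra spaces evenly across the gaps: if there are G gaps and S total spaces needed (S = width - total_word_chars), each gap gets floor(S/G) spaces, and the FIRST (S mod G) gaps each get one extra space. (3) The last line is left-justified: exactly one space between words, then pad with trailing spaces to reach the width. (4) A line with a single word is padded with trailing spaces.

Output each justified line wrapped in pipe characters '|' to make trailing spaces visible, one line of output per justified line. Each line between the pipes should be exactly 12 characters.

Line 1: ['who', 'time', 'any'] (min_width=12, slack=0)
Line 2: ['dolphin', 'high'] (min_width=12, slack=0)
Line 3: ['make', 'music'] (min_width=10, slack=2)
Line 4: ['rice', 'system'] (min_width=11, slack=1)
Line 5: ['cup', 'message'] (min_width=11, slack=1)
Line 6: ['knife', 'river'] (min_width=11, slack=1)
Line 7: ['bed', 'house'] (min_width=9, slack=3)
Line 8: ['the'] (min_width=3, slack=9)

Answer: |who time any|
|dolphin high|
|make   music|
|rice  system|
|cup  message|
|knife  river|
|bed    house|
|the         |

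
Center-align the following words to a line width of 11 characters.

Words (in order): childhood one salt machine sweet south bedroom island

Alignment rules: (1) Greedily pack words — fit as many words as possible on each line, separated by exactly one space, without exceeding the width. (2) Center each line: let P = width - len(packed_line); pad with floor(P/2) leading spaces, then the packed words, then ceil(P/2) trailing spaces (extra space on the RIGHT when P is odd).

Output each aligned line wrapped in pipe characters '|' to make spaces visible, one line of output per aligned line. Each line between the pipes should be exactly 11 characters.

Line 1: ['childhood'] (min_width=9, slack=2)
Line 2: ['one', 'salt'] (min_width=8, slack=3)
Line 3: ['machine'] (min_width=7, slack=4)
Line 4: ['sweet', 'south'] (min_width=11, slack=0)
Line 5: ['bedroom'] (min_width=7, slack=4)
Line 6: ['island'] (min_width=6, slack=5)

Answer: | childhood |
| one salt  |
|  machine  |
|sweet south|
|  bedroom  |
|  island   |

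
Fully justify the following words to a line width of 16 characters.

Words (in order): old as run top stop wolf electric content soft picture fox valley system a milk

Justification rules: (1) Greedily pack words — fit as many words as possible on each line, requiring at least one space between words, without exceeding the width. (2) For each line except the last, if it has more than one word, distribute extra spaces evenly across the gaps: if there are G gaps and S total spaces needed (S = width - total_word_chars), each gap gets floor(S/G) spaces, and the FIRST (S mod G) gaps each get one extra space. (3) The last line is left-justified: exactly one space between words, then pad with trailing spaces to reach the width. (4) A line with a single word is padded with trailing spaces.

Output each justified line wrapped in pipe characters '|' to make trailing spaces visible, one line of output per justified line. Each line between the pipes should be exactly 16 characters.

Line 1: ['old', 'as', 'run', 'top'] (min_width=14, slack=2)
Line 2: ['stop', 'wolf'] (min_width=9, slack=7)
Line 3: ['electric', 'content'] (min_width=16, slack=0)
Line 4: ['soft', 'picture', 'fox'] (min_width=16, slack=0)
Line 5: ['valley', 'system', 'a'] (min_width=15, slack=1)
Line 6: ['milk'] (min_width=4, slack=12)

Answer: |old  as  run top|
|stop        wolf|
|electric content|
|soft picture fox|
|valley  system a|
|milk            |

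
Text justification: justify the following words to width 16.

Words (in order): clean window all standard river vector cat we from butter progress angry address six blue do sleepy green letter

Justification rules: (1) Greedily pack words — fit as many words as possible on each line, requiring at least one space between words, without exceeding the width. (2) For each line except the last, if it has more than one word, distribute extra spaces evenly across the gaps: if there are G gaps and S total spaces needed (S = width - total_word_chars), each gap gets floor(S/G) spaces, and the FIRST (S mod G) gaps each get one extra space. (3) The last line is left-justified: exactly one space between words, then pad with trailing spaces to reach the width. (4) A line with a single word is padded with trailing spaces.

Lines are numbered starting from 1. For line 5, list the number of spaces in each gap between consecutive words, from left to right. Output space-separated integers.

Answer: 3

Derivation:
Line 1: ['clean', 'window', 'all'] (min_width=16, slack=0)
Line 2: ['standard', 'river'] (min_width=14, slack=2)
Line 3: ['vector', 'cat', 'we'] (min_width=13, slack=3)
Line 4: ['from', 'butter'] (min_width=11, slack=5)
Line 5: ['progress', 'angry'] (min_width=14, slack=2)
Line 6: ['address', 'six', 'blue'] (min_width=16, slack=0)
Line 7: ['do', 'sleepy', 'green'] (min_width=15, slack=1)
Line 8: ['letter'] (min_width=6, slack=10)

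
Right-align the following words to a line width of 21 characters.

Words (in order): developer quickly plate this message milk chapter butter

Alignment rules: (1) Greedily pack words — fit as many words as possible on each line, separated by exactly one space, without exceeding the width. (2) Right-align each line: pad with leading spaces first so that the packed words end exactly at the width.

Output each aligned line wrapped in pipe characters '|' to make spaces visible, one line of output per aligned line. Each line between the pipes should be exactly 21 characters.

Line 1: ['developer', 'quickly'] (min_width=17, slack=4)
Line 2: ['plate', 'this', 'message'] (min_width=18, slack=3)
Line 3: ['milk', 'chapter', 'butter'] (min_width=19, slack=2)

Answer: |    developer quickly|
|   plate this message|
|  milk chapter butter|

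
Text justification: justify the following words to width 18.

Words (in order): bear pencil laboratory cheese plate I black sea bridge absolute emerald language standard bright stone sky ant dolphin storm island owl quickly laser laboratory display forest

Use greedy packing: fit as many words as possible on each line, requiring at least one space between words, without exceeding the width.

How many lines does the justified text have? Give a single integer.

Answer: 11

Derivation:
Line 1: ['bear', 'pencil'] (min_width=11, slack=7)
Line 2: ['laboratory', 'cheese'] (min_width=17, slack=1)
Line 3: ['plate', 'I', 'black', 'sea'] (min_width=17, slack=1)
Line 4: ['bridge', 'absolute'] (min_width=15, slack=3)
Line 5: ['emerald', 'language'] (min_width=16, slack=2)
Line 6: ['standard', 'bright'] (min_width=15, slack=3)
Line 7: ['stone', 'sky', 'ant'] (min_width=13, slack=5)
Line 8: ['dolphin', 'storm'] (min_width=13, slack=5)
Line 9: ['island', 'owl', 'quickly'] (min_width=18, slack=0)
Line 10: ['laser', 'laboratory'] (min_width=16, slack=2)
Line 11: ['display', 'forest'] (min_width=14, slack=4)
Total lines: 11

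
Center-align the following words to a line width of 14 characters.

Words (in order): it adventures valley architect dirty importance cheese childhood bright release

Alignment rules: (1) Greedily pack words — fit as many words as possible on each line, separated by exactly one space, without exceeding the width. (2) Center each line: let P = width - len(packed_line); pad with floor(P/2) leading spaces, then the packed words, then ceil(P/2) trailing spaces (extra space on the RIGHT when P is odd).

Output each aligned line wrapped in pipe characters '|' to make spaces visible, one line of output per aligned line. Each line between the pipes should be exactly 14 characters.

Line 1: ['it', 'adventures'] (min_width=13, slack=1)
Line 2: ['valley'] (min_width=6, slack=8)
Line 3: ['architect'] (min_width=9, slack=5)
Line 4: ['dirty'] (min_width=5, slack=9)
Line 5: ['importance'] (min_width=10, slack=4)
Line 6: ['cheese'] (min_width=6, slack=8)
Line 7: ['childhood'] (min_width=9, slack=5)
Line 8: ['bright', 'release'] (min_width=14, slack=0)

Answer: |it adventures |
|    valley    |
|  architect   |
|    dirty     |
|  importance  |
|    cheese    |
|  childhood   |
|bright release|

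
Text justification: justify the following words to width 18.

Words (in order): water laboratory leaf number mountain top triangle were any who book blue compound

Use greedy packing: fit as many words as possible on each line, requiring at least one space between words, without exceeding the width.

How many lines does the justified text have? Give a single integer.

Answer: 6

Derivation:
Line 1: ['water', 'laboratory'] (min_width=16, slack=2)
Line 2: ['leaf', 'number'] (min_width=11, slack=7)
Line 3: ['mountain', 'top'] (min_width=12, slack=6)
Line 4: ['triangle', 'were', 'any'] (min_width=17, slack=1)
Line 5: ['who', 'book', 'blue'] (min_width=13, slack=5)
Line 6: ['compound'] (min_width=8, slack=10)
Total lines: 6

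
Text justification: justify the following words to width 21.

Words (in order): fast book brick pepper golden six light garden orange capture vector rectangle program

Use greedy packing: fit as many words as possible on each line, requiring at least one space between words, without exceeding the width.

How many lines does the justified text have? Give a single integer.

Answer: 5

Derivation:
Line 1: ['fast', 'book', 'brick'] (min_width=15, slack=6)
Line 2: ['pepper', 'golden', 'six'] (min_width=17, slack=4)
Line 3: ['light', 'garden', 'orange'] (min_width=19, slack=2)
Line 4: ['capture', 'vector'] (min_width=14, slack=7)
Line 5: ['rectangle', 'program'] (min_width=17, slack=4)
Total lines: 5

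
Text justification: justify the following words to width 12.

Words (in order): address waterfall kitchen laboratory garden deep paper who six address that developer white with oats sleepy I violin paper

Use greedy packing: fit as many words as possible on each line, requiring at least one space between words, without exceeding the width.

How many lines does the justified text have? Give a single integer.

Line 1: ['address'] (min_width=7, slack=5)
Line 2: ['waterfall'] (min_width=9, slack=3)
Line 3: ['kitchen'] (min_width=7, slack=5)
Line 4: ['laboratory'] (min_width=10, slack=2)
Line 5: ['garden', 'deep'] (min_width=11, slack=1)
Line 6: ['paper', 'who'] (min_width=9, slack=3)
Line 7: ['six', 'address'] (min_width=11, slack=1)
Line 8: ['that'] (min_width=4, slack=8)
Line 9: ['developer'] (min_width=9, slack=3)
Line 10: ['white', 'with'] (min_width=10, slack=2)
Line 11: ['oats', 'sleepy'] (min_width=11, slack=1)
Line 12: ['I', 'violin'] (min_width=8, slack=4)
Line 13: ['paper'] (min_width=5, slack=7)
Total lines: 13

Answer: 13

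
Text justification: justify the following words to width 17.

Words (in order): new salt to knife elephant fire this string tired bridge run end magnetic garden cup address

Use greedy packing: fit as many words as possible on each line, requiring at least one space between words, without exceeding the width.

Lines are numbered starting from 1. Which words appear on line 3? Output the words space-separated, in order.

Line 1: ['new', 'salt', 'to', 'knife'] (min_width=17, slack=0)
Line 2: ['elephant', 'fire'] (min_width=13, slack=4)
Line 3: ['this', 'string', 'tired'] (min_width=17, slack=0)
Line 4: ['bridge', 'run', 'end'] (min_width=14, slack=3)
Line 5: ['magnetic', 'garden'] (min_width=15, slack=2)
Line 6: ['cup', 'address'] (min_width=11, slack=6)

Answer: this string tired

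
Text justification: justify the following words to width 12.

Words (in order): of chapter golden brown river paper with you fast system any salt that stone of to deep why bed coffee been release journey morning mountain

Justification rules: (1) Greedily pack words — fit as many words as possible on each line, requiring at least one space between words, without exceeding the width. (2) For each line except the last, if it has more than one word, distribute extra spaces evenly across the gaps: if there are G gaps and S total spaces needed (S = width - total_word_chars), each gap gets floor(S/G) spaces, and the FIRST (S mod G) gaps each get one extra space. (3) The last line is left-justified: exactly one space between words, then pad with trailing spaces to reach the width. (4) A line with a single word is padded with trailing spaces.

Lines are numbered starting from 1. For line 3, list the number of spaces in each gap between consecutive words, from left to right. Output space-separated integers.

Line 1: ['of', 'chapter'] (min_width=10, slack=2)
Line 2: ['golden', 'brown'] (min_width=12, slack=0)
Line 3: ['river', 'paper'] (min_width=11, slack=1)
Line 4: ['with', 'you'] (min_width=8, slack=4)
Line 5: ['fast', 'system'] (min_width=11, slack=1)
Line 6: ['any', 'salt'] (min_width=8, slack=4)
Line 7: ['that', 'stone'] (min_width=10, slack=2)
Line 8: ['of', 'to', 'deep'] (min_width=10, slack=2)
Line 9: ['why', 'bed'] (min_width=7, slack=5)
Line 10: ['coffee', 'been'] (min_width=11, slack=1)
Line 11: ['release'] (min_width=7, slack=5)
Line 12: ['journey'] (min_width=7, slack=5)
Line 13: ['morning'] (min_width=7, slack=5)
Line 14: ['mountain'] (min_width=8, slack=4)

Answer: 2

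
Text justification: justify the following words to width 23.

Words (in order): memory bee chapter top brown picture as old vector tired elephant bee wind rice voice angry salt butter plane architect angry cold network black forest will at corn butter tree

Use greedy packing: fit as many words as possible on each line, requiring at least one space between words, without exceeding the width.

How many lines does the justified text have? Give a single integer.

Answer: 9

Derivation:
Line 1: ['memory', 'bee', 'chapter', 'top'] (min_width=22, slack=1)
Line 2: ['brown', 'picture', 'as', 'old'] (min_width=20, slack=3)
Line 3: ['vector', 'tired', 'elephant'] (min_width=21, slack=2)
Line 4: ['bee', 'wind', 'rice', 'voice'] (min_width=19, slack=4)
Line 5: ['angry', 'salt', 'butter', 'plane'] (min_width=23, slack=0)
Line 6: ['architect', 'angry', 'cold'] (min_width=20, slack=3)
Line 7: ['network', 'black', 'forest'] (min_width=20, slack=3)
Line 8: ['will', 'at', 'corn', 'butter'] (min_width=19, slack=4)
Line 9: ['tree'] (min_width=4, slack=19)
Total lines: 9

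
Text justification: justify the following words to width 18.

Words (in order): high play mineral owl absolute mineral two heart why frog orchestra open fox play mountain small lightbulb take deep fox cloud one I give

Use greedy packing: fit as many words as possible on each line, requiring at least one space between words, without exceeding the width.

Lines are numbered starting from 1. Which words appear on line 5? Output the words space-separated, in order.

Answer: open fox play

Derivation:
Line 1: ['high', 'play', 'mineral'] (min_width=17, slack=1)
Line 2: ['owl', 'absolute'] (min_width=12, slack=6)
Line 3: ['mineral', 'two', 'heart'] (min_width=17, slack=1)
Line 4: ['why', 'frog', 'orchestra'] (min_width=18, slack=0)
Line 5: ['open', 'fox', 'play'] (min_width=13, slack=5)
Line 6: ['mountain', 'small'] (min_width=14, slack=4)
Line 7: ['lightbulb', 'take'] (min_width=14, slack=4)
Line 8: ['deep', 'fox', 'cloud', 'one'] (min_width=18, slack=0)
Line 9: ['I', 'give'] (min_width=6, slack=12)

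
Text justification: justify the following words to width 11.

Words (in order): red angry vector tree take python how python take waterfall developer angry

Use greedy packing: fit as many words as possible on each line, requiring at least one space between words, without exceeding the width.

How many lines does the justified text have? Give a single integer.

Answer: 8

Derivation:
Line 1: ['red', 'angry'] (min_width=9, slack=2)
Line 2: ['vector', 'tree'] (min_width=11, slack=0)
Line 3: ['take', 'python'] (min_width=11, slack=0)
Line 4: ['how', 'python'] (min_width=10, slack=1)
Line 5: ['take'] (min_width=4, slack=7)
Line 6: ['waterfall'] (min_width=9, slack=2)
Line 7: ['developer'] (min_width=9, slack=2)
Line 8: ['angry'] (min_width=5, slack=6)
Total lines: 8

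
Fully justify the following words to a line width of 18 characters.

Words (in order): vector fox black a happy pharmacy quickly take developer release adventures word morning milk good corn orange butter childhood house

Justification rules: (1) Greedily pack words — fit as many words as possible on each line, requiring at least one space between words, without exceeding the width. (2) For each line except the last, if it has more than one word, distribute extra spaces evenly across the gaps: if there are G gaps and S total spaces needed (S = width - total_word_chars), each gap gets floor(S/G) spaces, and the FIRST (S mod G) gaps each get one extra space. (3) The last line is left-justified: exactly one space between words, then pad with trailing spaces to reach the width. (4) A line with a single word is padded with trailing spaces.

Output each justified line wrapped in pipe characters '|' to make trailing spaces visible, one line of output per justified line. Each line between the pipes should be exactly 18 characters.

Line 1: ['vector', 'fox', 'black', 'a'] (min_width=18, slack=0)
Line 2: ['happy', 'pharmacy'] (min_width=14, slack=4)
Line 3: ['quickly', 'take'] (min_width=12, slack=6)
Line 4: ['developer', 'release'] (min_width=17, slack=1)
Line 5: ['adventures', 'word'] (min_width=15, slack=3)
Line 6: ['morning', 'milk', 'good'] (min_width=17, slack=1)
Line 7: ['corn', 'orange', 'butter'] (min_width=18, slack=0)
Line 8: ['childhood', 'house'] (min_width=15, slack=3)

Answer: |vector fox black a|
|happy     pharmacy|
|quickly       take|
|developer  release|
|adventures    word|
|morning  milk good|
|corn orange butter|
|childhood house   |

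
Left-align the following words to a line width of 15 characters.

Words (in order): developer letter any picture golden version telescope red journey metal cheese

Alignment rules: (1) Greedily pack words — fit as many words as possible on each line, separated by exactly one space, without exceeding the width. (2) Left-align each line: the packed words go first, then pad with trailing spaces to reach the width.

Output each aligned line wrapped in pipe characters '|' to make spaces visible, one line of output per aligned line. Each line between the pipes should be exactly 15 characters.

Line 1: ['developer'] (min_width=9, slack=6)
Line 2: ['letter', 'any'] (min_width=10, slack=5)
Line 3: ['picture', 'golden'] (min_width=14, slack=1)
Line 4: ['version'] (min_width=7, slack=8)
Line 5: ['telescope', 'red'] (min_width=13, slack=2)
Line 6: ['journey', 'metal'] (min_width=13, slack=2)
Line 7: ['cheese'] (min_width=6, slack=9)

Answer: |developer      |
|letter any     |
|picture golden |
|version        |
|telescope red  |
|journey metal  |
|cheese         |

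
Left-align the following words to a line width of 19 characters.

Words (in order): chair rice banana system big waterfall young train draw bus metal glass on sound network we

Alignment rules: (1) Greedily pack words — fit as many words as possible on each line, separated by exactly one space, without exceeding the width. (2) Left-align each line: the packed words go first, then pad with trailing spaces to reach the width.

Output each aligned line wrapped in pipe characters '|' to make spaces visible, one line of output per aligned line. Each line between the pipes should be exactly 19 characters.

Line 1: ['chair', 'rice', 'banana'] (min_width=17, slack=2)
Line 2: ['system', 'big'] (min_width=10, slack=9)
Line 3: ['waterfall', 'young'] (min_width=15, slack=4)
Line 4: ['train', 'draw', 'bus'] (min_width=14, slack=5)
Line 5: ['metal', 'glass', 'on'] (min_width=14, slack=5)
Line 6: ['sound', 'network', 'we'] (min_width=16, slack=3)

Answer: |chair rice banana  |
|system big         |
|waterfall young    |
|train draw bus     |
|metal glass on     |
|sound network we   |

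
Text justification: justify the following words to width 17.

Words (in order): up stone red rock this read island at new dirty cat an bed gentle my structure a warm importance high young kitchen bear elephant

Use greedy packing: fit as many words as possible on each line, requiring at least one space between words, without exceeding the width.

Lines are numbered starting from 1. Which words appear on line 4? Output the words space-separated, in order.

Answer: an bed gentle my

Derivation:
Line 1: ['up', 'stone', 'red', 'rock'] (min_width=17, slack=0)
Line 2: ['this', 'read', 'island'] (min_width=16, slack=1)
Line 3: ['at', 'new', 'dirty', 'cat'] (min_width=16, slack=1)
Line 4: ['an', 'bed', 'gentle', 'my'] (min_width=16, slack=1)
Line 5: ['structure', 'a', 'warm'] (min_width=16, slack=1)
Line 6: ['importance', 'high'] (min_width=15, slack=2)
Line 7: ['young', 'kitchen'] (min_width=13, slack=4)
Line 8: ['bear', 'elephant'] (min_width=13, slack=4)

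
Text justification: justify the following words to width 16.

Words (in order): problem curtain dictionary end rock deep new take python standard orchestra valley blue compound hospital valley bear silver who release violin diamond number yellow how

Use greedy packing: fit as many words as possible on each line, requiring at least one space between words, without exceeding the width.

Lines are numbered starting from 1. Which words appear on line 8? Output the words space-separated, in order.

Line 1: ['problem', 'curtain'] (min_width=15, slack=1)
Line 2: ['dictionary', 'end'] (min_width=14, slack=2)
Line 3: ['rock', 'deep', 'new'] (min_width=13, slack=3)
Line 4: ['take', 'python'] (min_width=11, slack=5)
Line 5: ['standard'] (min_width=8, slack=8)
Line 6: ['orchestra', 'valley'] (min_width=16, slack=0)
Line 7: ['blue', 'compound'] (min_width=13, slack=3)
Line 8: ['hospital', 'valley'] (min_width=15, slack=1)
Line 9: ['bear', 'silver', 'who'] (min_width=15, slack=1)
Line 10: ['release', 'violin'] (min_width=14, slack=2)
Line 11: ['diamond', 'number'] (min_width=14, slack=2)
Line 12: ['yellow', 'how'] (min_width=10, slack=6)

Answer: hospital valley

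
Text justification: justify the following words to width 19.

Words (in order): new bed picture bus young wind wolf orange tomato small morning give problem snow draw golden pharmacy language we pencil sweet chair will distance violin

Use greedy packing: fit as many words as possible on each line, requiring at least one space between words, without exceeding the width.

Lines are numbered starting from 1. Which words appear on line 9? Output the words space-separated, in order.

Answer: distance violin

Derivation:
Line 1: ['new', 'bed', 'picture', 'bus'] (min_width=19, slack=0)
Line 2: ['young', 'wind', 'wolf'] (min_width=15, slack=4)
Line 3: ['orange', 'tomato', 'small'] (min_width=19, slack=0)
Line 4: ['morning', 'give'] (min_width=12, slack=7)
Line 5: ['problem', 'snow', 'draw'] (min_width=17, slack=2)
Line 6: ['golden', 'pharmacy'] (min_width=15, slack=4)
Line 7: ['language', 'we', 'pencil'] (min_width=18, slack=1)
Line 8: ['sweet', 'chair', 'will'] (min_width=16, slack=3)
Line 9: ['distance', 'violin'] (min_width=15, slack=4)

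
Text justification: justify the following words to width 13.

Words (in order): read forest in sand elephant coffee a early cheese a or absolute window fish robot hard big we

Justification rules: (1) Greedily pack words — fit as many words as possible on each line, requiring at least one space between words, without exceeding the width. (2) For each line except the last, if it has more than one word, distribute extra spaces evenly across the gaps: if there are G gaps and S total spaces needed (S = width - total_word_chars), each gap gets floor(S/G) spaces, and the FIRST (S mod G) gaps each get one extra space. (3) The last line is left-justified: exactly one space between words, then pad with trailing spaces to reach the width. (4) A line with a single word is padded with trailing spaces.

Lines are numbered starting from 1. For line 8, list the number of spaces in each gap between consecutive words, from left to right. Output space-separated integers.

Answer: 4

Derivation:
Line 1: ['read', 'forest'] (min_width=11, slack=2)
Line 2: ['in', 'sand'] (min_width=7, slack=6)
Line 3: ['elephant'] (min_width=8, slack=5)
Line 4: ['coffee', 'a'] (min_width=8, slack=5)
Line 5: ['early', 'cheese'] (min_width=12, slack=1)
Line 6: ['a', 'or', 'absolute'] (min_width=13, slack=0)
Line 7: ['window', 'fish'] (min_width=11, slack=2)
Line 8: ['robot', 'hard'] (min_width=10, slack=3)
Line 9: ['big', 'we'] (min_width=6, slack=7)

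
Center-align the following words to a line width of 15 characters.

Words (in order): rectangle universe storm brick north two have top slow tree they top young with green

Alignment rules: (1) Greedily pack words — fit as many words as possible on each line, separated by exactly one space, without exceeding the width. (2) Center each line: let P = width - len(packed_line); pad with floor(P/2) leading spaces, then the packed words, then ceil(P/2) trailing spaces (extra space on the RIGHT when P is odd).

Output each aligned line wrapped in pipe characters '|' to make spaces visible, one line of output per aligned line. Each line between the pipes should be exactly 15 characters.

Line 1: ['rectangle'] (min_width=9, slack=6)
Line 2: ['universe', 'storm'] (min_width=14, slack=1)
Line 3: ['brick', 'north', 'two'] (min_width=15, slack=0)
Line 4: ['have', 'top', 'slow'] (min_width=13, slack=2)
Line 5: ['tree', 'they', 'top'] (min_width=13, slack=2)
Line 6: ['young', 'with'] (min_width=10, slack=5)
Line 7: ['green'] (min_width=5, slack=10)

Answer: |   rectangle   |
|universe storm |
|brick north two|
| have top slow |
| tree they top |
|  young with   |
|     green     |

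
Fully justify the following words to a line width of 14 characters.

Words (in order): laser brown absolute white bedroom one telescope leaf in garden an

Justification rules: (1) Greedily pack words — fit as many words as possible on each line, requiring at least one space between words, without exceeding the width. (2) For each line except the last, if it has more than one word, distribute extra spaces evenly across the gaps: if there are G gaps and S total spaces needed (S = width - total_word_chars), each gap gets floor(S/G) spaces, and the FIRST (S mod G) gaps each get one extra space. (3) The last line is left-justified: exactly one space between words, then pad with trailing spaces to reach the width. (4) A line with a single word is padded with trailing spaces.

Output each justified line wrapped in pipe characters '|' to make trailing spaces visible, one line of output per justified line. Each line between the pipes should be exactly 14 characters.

Line 1: ['laser', 'brown'] (min_width=11, slack=3)
Line 2: ['absolute', 'white'] (min_width=14, slack=0)
Line 3: ['bedroom', 'one'] (min_width=11, slack=3)
Line 4: ['telescope', 'leaf'] (min_width=14, slack=0)
Line 5: ['in', 'garden', 'an'] (min_width=12, slack=2)

Answer: |laser    brown|
|absolute white|
|bedroom    one|
|telescope leaf|
|in garden an  |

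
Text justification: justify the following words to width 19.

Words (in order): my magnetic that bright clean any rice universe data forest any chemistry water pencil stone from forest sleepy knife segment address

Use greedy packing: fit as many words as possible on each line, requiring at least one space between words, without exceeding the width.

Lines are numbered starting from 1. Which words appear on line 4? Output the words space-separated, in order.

Answer: forest any

Derivation:
Line 1: ['my', 'magnetic', 'that'] (min_width=16, slack=3)
Line 2: ['bright', 'clean', 'any'] (min_width=16, slack=3)
Line 3: ['rice', 'universe', 'data'] (min_width=18, slack=1)
Line 4: ['forest', 'any'] (min_width=10, slack=9)
Line 5: ['chemistry', 'water'] (min_width=15, slack=4)
Line 6: ['pencil', 'stone', 'from'] (min_width=17, slack=2)
Line 7: ['forest', 'sleepy', 'knife'] (min_width=19, slack=0)
Line 8: ['segment', 'address'] (min_width=15, slack=4)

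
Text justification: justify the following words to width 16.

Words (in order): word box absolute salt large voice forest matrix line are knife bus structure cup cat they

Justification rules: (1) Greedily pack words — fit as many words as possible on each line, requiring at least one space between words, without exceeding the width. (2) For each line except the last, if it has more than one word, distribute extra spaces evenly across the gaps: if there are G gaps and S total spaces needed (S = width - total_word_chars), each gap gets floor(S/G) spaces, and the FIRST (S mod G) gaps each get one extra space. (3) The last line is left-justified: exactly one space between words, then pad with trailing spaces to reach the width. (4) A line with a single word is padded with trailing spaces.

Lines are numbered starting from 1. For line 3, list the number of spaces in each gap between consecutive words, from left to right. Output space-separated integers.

Answer: 6

Derivation:
Line 1: ['word', 'box'] (min_width=8, slack=8)
Line 2: ['absolute', 'salt'] (min_width=13, slack=3)
Line 3: ['large', 'voice'] (min_width=11, slack=5)
Line 4: ['forest', 'matrix'] (min_width=13, slack=3)
Line 5: ['line', 'are', 'knife'] (min_width=14, slack=2)
Line 6: ['bus', 'structure'] (min_width=13, slack=3)
Line 7: ['cup', 'cat', 'they'] (min_width=12, slack=4)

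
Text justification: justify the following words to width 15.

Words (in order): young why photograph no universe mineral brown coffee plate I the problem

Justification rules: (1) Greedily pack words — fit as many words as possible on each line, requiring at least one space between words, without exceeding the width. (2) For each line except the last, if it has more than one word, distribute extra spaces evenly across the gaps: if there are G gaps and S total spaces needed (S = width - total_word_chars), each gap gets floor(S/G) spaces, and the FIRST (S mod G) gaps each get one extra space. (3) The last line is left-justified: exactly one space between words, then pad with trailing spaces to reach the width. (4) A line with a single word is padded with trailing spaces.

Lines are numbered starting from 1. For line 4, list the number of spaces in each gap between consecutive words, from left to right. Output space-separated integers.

Answer: 3

Derivation:
Line 1: ['young', 'why'] (min_width=9, slack=6)
Line 2: ['photograph', 'no'] (min_width=13, slack=2)
Line 3: ['universe'] (min_width=8, slack=7)
Line 4: ['mineral', 'brown'] (min_width=13, slack=2)
Line 5: ['coffee', 'plate', 'I'] (min_width=14, slack=1)
Line 6: ['the', 'problem'] (min_width=11, slack=4)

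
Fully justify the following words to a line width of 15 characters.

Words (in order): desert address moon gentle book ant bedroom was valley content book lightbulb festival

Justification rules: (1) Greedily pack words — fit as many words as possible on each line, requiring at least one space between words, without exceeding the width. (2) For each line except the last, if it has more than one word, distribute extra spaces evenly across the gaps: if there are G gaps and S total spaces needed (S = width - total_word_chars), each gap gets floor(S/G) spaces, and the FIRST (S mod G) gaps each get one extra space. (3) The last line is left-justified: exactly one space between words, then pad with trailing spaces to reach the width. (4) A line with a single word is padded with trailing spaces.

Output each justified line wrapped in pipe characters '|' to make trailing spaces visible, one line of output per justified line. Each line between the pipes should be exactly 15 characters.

Answer: |desert  address|
|moon     gentle|
|book        ant|
|bedroom     was|
|valley  content|
|book  lightbulb|
|festival       |

Derivation:
Line 1: ['desert', 'address'] (min_width=14, slack=1)
Line 2: ['moon', 'gentle'] (min_width=11, slack=4)
Line 3: ['book', 'ant'] (min_width=8, slack=7)
Line 4: ['bedroom', 'was'] (min_width=11, slack=4)
Line 5: ['valley', 'content'] (min_width=14, slack=1)
Line 6: ['book', 'lightbulb'] (min_width=14, slack=1)
Line 7: ['festival'] (min_width=8, slack=7)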